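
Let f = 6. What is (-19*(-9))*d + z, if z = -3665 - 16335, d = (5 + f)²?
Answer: 691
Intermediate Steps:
d = 121 (d = (5 + 6)² = 11² = 121)
z = -20000
(-19*(-9))*d + z = -19*(-9)*121 - 20000 = 171*121 - 20000 = 20691 - 20000 = 691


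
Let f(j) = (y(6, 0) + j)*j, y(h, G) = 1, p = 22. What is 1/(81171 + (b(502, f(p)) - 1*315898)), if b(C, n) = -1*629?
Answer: -1/235356 ≈ -4.2489e-6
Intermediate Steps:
f(j) = j*(1 + j) (f(j) = (1 + j)*j = j*(1 + j))
b(C, n) = -629
1/(81171 + (b(502, f(p)) - 1*315898)) = 1/(81171 + (-629 - 1*315898)) = 1/(81171 + (-629 - 315898)) = 1/(81171 - 316527) = 1/(-235356) = -1/235356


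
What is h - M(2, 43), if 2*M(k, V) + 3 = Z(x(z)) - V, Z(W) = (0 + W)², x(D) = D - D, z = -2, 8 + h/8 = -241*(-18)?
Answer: 34663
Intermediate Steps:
h = 34640 (h = -64 + 8*(-241*(-18)) = -64 + 8*4338 = -64 + 34704 = 34640)
x(D) = 0
Z(W) = W²
M(k, V) = -3/2 - V/2 (M(k, V) = -3/2 + (0² - V)/2 = -3/2 + (0 - V)/2 = -3/2 + (-V)/2 = -3/2 - V/2)
h - M(2, 43) = 34640 - (-3/2 - ½*43) = 34640 - (-3/2 - 43/2) = 34640 - 1*(-23) = 34640 + 23 = 34663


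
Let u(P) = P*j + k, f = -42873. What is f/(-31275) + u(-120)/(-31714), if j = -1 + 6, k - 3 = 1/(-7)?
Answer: 1608074959/1157164575 ≈ 1.3897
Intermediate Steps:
k = 20/7 (k = 3 + 1/(-7) = 3 + 1*(-⅐) = 3 - ⅐ = 20/7 ≈ 2.8571)
j = 5
u(P) = 20/7 + 5*P (u(P) = P*5 + 20/7 = 5*P + 20/7 = 20/7 + 5*P)
f/(-31275) + u(-120)/(-31714) = -42873/(-31275) + (20/7 + 5*(-120))/(-31714) = -42873*(-1/31275) + (20/7 - 600)*(-1/31714) = 14291/10425 - 4180/7*(-1/31714) = 14291/10425 + 2090/110999 = 1608074959/1157164575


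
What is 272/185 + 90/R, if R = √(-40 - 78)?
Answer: 272/185 - 45*I*√118/59 ≈ 1.4703 - 8.2852*I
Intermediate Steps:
R = I*√118 (R = √(-118) = I*√118 ≈ 10.863*I)
272/185 + 90/R = 272/185 + 90/((I*√118)) = 272*(1/185) + 90*(-I*√118/118) = 272/185 - 45*I*√118/59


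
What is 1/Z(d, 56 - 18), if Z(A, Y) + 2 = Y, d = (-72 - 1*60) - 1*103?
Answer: 1/36 ≈ 0.027778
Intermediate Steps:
d = -235 (d = (-72 - 60) - 103 = -132 - 103 = -235)
Z(A, Y) = -2 + Y
1/Z(d, 56 - 18) = 1/(-2 + (56 - 18)) = 1/(-2 + 38) = 1/36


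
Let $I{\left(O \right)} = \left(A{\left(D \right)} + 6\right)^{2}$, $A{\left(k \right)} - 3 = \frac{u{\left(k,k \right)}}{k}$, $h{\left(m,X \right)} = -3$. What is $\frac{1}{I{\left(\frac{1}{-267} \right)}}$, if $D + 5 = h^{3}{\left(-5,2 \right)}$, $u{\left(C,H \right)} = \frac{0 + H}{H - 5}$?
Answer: $\frac{1369}{110224} \approx 0.01242$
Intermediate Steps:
$u{\left(C,H \right)} = \frac{H}{-5 + H}$
$D = -32$ ($D = -5 + \left(-3\right)^{3} = -5 - 27 = -32$)
$A{\left(k \right)} = 3 + \frac{1}{-5 + k}$ ($A{\left(k \right)} = 3 + \frac{k \frac{1}{-5 + k}}{k} = 3 + \frac{1}{-5 + k}$)
$I{\left(O \right)} = \frac{110224}{1369}$ ($I{\left(O \right)} = \left(\frac{-14 + 3 \left(-32\right)}{-5 - 32} + 6\right)^{2} = \left(\frac{-14 - 96}{-37} + 6\right)^{2} = \left(\left(- \frac{1}{37}\right) \left(-110\right) + 6\right)^{2} = \left(\frac{110}{37} + 6\right)^{2} = \left(\frac{332}{37}\right)^{2} = \frac{110224}{1369}$)
$\frac{1}{I{\left(\frac{1}{-267} \right)}} = \frac{1}{\frac{110224}{1369}} = \frac{1369}{110224}$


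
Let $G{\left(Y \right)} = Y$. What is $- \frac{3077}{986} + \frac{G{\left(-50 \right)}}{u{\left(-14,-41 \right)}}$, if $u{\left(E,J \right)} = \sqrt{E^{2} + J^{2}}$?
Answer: $- \frac{181}{58} - \frac{50 \sqrt{1877}}{1877} \approx -4.2748$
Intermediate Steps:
$- \frac{3077}{986} + \frac{G{\left(-50 \right)}}{u{\left(-14,-41 \right)}} = - \frac{3077}{986} - \frac{50}{\sqrt{\left(-14\right)^{2} + \left(-41\right)^{2}}} = \left(-3077\right) \frac{1}{986} - \frac{50}{\sqrt{196 + 1681}} = - \frac{181}{58} - \frac{50}{\sqrt{1877}} = - \frac{181}{58} - 50 \frac{\sqrt{1877}}{1877} = - \frac{181}{58} - \frac{50 \sqrt{1877}}{1877}$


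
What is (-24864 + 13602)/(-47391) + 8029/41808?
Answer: 283781345/660440976 ≈ 0.42968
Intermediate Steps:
(-24864 + 13602)/(-47391) + 8029/41808 = -11262*(-1/47391) + 8029*(1/41808) = 3754/15797 + 8029/41808 = 283781345/660440976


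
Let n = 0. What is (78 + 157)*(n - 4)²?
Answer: 3760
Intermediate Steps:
(78 + 157)*(n - 4)² = (78 + 157)*(0 - 4)² = 235*(-4)² = 235*16 = 3760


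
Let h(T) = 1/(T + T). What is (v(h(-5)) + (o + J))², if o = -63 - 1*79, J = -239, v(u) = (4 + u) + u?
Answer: 3556996/25 ≈ 1.4228e+5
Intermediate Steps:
h(T) = 1/(2*T)
v(u) = 4 + 2*u
o = -142 (o = -63 - 79 = -142)
(v(h(-5)) + (o + J))² = ((4 + 2*((½)/(-5))) + (-142 - 239))² = ((4 + 2*((½)*(-⅕))) - 381)² = ((4 + 2*(-⅒)) - 381)² = ((4 - ⅕) - 381)² = (19/5 - 381)² = (-1886/5)² = 3556996/25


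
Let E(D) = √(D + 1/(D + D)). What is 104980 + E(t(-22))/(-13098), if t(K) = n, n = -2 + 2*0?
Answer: 104980 - I/8732 ≈ 1.0498e+5 - 0.00011452*I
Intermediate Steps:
n = -2 (n = -2 + 0 = -2)
t(K) = -2
E(D) = √(D + 1/(2*D))
104980 + E(t(-22))/(-13098) = 104980 + (√(2/(-2) + 4*(-2))/2)/(-13098) = 104980 + (√(2*(-½) - 8)/2)*(-1/13098) = 104980 + (√(-1 - 8)/2)*(-1/13098) = 104980 + (√(-9)/2)*(-1/13098) = 104980 + ((3*I)/2)*(-1/13098) = 104980 + (3*I/2)*(-1/13098) = 104980 - I/8732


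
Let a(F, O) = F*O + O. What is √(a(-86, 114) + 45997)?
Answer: √36307 ≈ 190.54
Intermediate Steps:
a(F, O) = O + F*O
√(a(-86, 114) + 45997) = √(114*(1 - 86) + 45997) = √(114*(-85) + 45997) = √(-9690 + 45997) = √36307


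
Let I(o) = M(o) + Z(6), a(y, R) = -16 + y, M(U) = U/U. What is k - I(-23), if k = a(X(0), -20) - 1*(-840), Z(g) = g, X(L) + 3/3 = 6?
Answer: 822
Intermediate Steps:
X(L) = 5 (X(L) = -1 + 6 = 5)
M(U) = 1
I(o) = 7 (I(o) = 1 + 6 = 7)
k = 829 (k = (-16 + 5) - 1*(-840) = -11 + 840 = 829)
k - I(-23) = 829 - 1*7 = 829 - 7 = 822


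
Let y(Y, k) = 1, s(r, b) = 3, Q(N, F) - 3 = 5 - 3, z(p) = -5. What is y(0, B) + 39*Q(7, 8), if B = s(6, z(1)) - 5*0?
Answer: 196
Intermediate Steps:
Q(N, F) = 5 (Q(N, F) = 3 + (5 - 3) = 3 + 2 = 5)
B = 3 (B = 3 - 5*0 = 3 + 0 = 3)
y(0, B) + 39*Q(7, 8) = 1 + 39*5 = 1 + 195 = 196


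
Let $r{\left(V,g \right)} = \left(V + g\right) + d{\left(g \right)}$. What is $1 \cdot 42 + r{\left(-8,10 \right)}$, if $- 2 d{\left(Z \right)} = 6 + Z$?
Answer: $36$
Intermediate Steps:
$d{\left(Z \right)} = -3 - \frac{Z}{2}$ ($d{\left(Z \right)} = - \frac{6 + Z}{2} = -3 - \frac{Z}{2}$)
$r{\left(V,g \right)} = -3 + V + \frac{g}{2}$ ($r{\left(V,g \right)} = \left(V + g\right) - \left(3 + \frac{g}{2}\right) = -3 + V + \frac{g}{2}$)
$1 \cdot 42 + r{\left(-8,10 \right)} = 1 \cdot 42 - 6 = 42 - 6 = 36$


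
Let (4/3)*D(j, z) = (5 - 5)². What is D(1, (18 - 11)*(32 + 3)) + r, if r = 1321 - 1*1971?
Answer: -650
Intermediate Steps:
r = -650 (r = 1321 - 1971 = -650)
D(j, z) = 0 (D(j, z) = 3*(5 - 5)²/4 = (¾)*0² = (¾)*0 = 0)
D(1, (18 - 11)*(32 + 3)) + r = 0 - 650 = -650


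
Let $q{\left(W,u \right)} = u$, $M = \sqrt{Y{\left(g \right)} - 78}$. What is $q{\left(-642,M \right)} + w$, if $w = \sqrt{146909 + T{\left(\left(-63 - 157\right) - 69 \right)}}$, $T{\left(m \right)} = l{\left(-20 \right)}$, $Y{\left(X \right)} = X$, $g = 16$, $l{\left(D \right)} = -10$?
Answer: $\sqrt{146899} + i \sqrt{62} \approx 383.27 + 7.874 i$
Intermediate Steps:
$M = i \sqrt{62}$ ($M = \sqrt{16 - 78} = \sqrt{-62} = i \sqrt{62} \approx 7.874 i$)
$T{\left(m \right)} = -10$
$w = \sqrt{146899}$ ($w = \sqrt{146909 - 10} = \sqrt{146899} \approx 383.27$)
$q{\left(-642,M \right)} + w = i \sqrt{62} + \sqrt{146899} = \sqrt{146899} + i \sqrt{62}$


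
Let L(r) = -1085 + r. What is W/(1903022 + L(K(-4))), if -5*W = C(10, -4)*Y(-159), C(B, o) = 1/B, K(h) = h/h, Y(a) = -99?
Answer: 99/95096900 ≈ 1.0410e-6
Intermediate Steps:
K(h) = 1
W = 99/50 (W = -(-99)/(5*10) = -(-99)/50 = -⅕*(-99/10) = 99/50 ≈ 1.9800)
W/(1903022 + L(K(-4))) = 99/(50*(1903022 + (-1085 + 1))) = 99/(50*(1903022 - 1084)) = (99/50)/1901938 = (99/50)*(1/1901938) = 99/95096900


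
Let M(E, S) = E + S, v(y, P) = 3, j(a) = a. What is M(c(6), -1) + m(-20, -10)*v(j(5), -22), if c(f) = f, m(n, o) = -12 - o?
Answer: -1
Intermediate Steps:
M(c(6), -1) + m(-20, -10)*v(j(5), -22) = (6 - 1) + (-12 - 1*(-10))*3 = 5 + (-12 + 10)*3 = 5 - 2*3 = 5 - 6 = -1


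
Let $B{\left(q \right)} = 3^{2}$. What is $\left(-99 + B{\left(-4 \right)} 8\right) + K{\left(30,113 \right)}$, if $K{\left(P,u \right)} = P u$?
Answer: $3363$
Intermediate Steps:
$B{\left(q \right)} = 9$
$\left(-99 + B{\left(-4 \right)} 8\right) + K{\left(30,113 \right)} = \left(-99 + 9 \cdot 8\right) + 30 \cdot 113 = \left(-99 + 72\right) + 3390 = -27 + 3390 = 3363$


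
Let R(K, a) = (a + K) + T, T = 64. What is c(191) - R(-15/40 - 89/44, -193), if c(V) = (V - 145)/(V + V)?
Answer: 2210557/16808 ≈ 131.52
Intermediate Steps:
R(K, a) = 64 + K + a (R(K, a) = (a + K) + 64 = (K + a) + 64 = 64 + K + a)
c(V) = (-145 + V)/(2*V) (c(V) = (-145 + V)/((2*V)) = (-145 + V)*(1/(2*V)) = (-145 + V)/(2*V))
c(191) - R(-15/40 - 89/44, -193) = (½)*(-145 + 191)/191 - (64 + (-15/40 - 89/44) - 193) = (½)*(1/191)*46 - (64 + (-15*1/40 - 89*1/44) - 193) = 23/191 - (64 + (-3/8 - 89/44) - 193) = 23/191 - (64 - 211/88 - 193) = 23/191 - 1*(-11563/88) = 23/191 + 11563/88 = 2210557/16808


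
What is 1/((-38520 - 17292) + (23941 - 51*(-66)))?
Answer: -1/28505 ≈ -3.5082e-5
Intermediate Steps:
1/((-38520 - 17292) + (23941 - 51*(-66))) = 1/(-55812 + (23941 - 1*(-3366))) = 1/(-55812 + (23941 + 3366)) = 1/(-55812 + 27307) = 1/(-28505) = -1/28505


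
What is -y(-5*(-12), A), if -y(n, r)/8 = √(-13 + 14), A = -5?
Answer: 8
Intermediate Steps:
y(n, r) = -8 (y(n, r) = -8*√(-13 + 14) = -8*√1 = -8*1 = -8)
-y(-5*(-12), A) = -1*(-8) = 8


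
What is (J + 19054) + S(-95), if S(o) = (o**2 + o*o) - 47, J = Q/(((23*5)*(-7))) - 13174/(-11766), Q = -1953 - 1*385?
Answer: 25073450492/676545 ≈ 37061.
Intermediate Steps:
Q = -2338 (Q = -1953 - 385 = -2338)
J = 2722427/676545 (J = -2338/((23*5)*(-7)) - 13174/(-11766) = -2338/(115*(-7)) - 13174*(-1/11766) = -2338/(-805) + 6587/5883 = -2338*(-1/805) + 6587/5883 = 334/115 + 6587/5883 = 2722427/676545 ≈ 4.0240)
S(o) = -47 + 2*o**2 (S(o) = (o**2 + o**2) - 47 = 2*o**2 - 47 = -47 + 2*o**2)
(J + 19054) + S(-95) = (2722427/676545 + 19054) + (-47 + 2*(-95)**2) = 12893610857/676545 + (-47 + 2*9025) = 12893610857/676545 + (-47 + 18050) = 12893610857/676545 + 18003 = 25073450492/676545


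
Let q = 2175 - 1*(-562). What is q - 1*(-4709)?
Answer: 7446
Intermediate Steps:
q = 2737 (q = 2175 + 562 = 2737)
q - 1*(-4709) = 2737 - 1*(-4709) = 2737 + 4709 = 7446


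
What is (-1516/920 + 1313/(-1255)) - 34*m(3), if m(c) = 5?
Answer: -9969627/57730 ≈ -172.69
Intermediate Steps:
(-1516/920 + 1313/(-1255)) - 34*m(3) = (-1516/920 + 1313/(-1255)) - 34*5 = (-1516*1/920 + 1313*(-1/1255)) - 170 = (-379/230 - 1313/1255) - 170 = -155527/57730 - 170 = -9969627/57730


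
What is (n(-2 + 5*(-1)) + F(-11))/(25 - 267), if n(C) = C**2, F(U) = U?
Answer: -19/121 ≈ -0.15702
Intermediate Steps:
(n(-2 + 5*(-1)) + F(-11))/(25 - 267) = ((-2 + 5*(-1))**2 - 11)/(25 - 267) = ((-2 - 5)**2 - 11)/(-242) = ((-7)**2 - 11)*(-1/242) = (49 - 11)*(-1/242) = 38*(-1/242) = -19/121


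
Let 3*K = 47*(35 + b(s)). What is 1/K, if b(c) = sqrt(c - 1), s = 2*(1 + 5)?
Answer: 105/57058 - 3*sqrt(11)/57058 ≈ 0.0016659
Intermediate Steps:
s = 12 (s = 2*6 = 12)
b(c) = sqrt(-1 + c)
K = 1645/3 + 47*sqrt(11)/3 (K = (47*(35 + sqrt(-1 + 12)))/3 = (47*(35 + sqrt(11)))/3 = (1645 + 47*sqrt(11))/3 = 1645/3 + 47*sqrt(11)/3 ≈ 600.29)
1/K = 1/(1645/3 + 47*sqrt(11)/3)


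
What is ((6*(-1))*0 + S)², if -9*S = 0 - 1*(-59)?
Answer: 3481/81 ≈ 42.975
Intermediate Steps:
S = -59/9 (S = -(0 - 1*(-59))/9 = -(0 + 59)/9 = -⅑*59 = -59/9 ≈ -6.5556)
((6*(-1))*0 + S)² = ((6*(-1))*0 - 59/9)² = (-6*0 - 59/9)² = (0 - 59/9)² = (-59/9)² = 3481/81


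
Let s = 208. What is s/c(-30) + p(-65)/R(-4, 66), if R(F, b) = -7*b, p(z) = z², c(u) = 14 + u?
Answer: -10231/462 ≈ -22.145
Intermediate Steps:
s/c(-30) + p(-65)/R(-4, 66) = 208/(14 - 30) + (-65)²/((-7*66)) = 208/(-16) + 4225/(-462) = 208*(-1/16) + 4225*(-1/462) = -13 - 4225/462 = -10231/462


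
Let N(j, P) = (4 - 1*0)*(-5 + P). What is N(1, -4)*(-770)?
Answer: 27720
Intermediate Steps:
N(j, P) = -20 + 4*P (N(j, P) = (4 + 0)*(-5 + P) = 4*(-5 + P) = -20 + 4*P)
N(1, -4)*(-770) = (-20 + 4*(-4))*(-770) = (-20 - 16)*(-770) = -36*(-770) = 27720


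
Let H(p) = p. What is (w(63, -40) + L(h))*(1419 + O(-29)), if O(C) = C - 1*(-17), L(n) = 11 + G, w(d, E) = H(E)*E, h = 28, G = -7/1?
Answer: 2256828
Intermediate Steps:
G = -7 (G = -7*1 = -7)
w(d, E) = E² (w(d, E) = E*E = E²)
L(n) = 4 (L(n) = 11 - 7 = 4)
O(C) = 17 + C (O(C) = C + 17 = 17 + C)
(w(63, -40) + L(h))*(1419 + O(-29)) = ((-40)² + 4)*(1419 + (17 - 29)) = (1600 + 4)*(1419 - 12) = 1604*1407 = 2256828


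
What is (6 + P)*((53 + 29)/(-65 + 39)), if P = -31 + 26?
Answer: -41/13 ≈ -3.1538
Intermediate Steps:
P = -5
(6 + P)*((53 + 29)/(-65 + 39)) = (6 - 5)*((53 + 29)/(-65 + 39)) = 1*(82/(-26)) = 1*(82*(-1/26)) = 1*(-41/13) = -41/13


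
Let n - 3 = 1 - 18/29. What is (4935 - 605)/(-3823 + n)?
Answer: -125570/110769 ≈ -1.1336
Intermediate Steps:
n = 98/29 (n = 3 + (1 - 18/29) = 3 + 11/29 = 98/29 ≈ 3.3793)
(4935 - 605)/(-3823 + n) = (4935 - 605)/(-3823 + 98/29) = 4330/(-110769/29) = 4330*(-29/110769) = -125570/110769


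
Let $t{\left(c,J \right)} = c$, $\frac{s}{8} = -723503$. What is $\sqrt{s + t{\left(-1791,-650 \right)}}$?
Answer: $i \sqrt{5789815} \approx 2406.2 i$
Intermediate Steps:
$s = -5788024$ ($s = 8 \left(-723503\right) = -5788024$)
$\sqrt{s + t{\left(-1791,-650 \right)}} = \sqrt{-5788024 - 1791} = \sqrt{-5789815} = i \sqrt{5789815}$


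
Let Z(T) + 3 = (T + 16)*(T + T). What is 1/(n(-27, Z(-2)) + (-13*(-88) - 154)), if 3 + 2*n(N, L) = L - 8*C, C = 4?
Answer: 1/943 ≈ 0.0010604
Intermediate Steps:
Z(T) = -3 + 2*T*(16 + T) (Z(T) = -3 + (T + 16)*(T + T) = -3 + (16 + T)*(2*T) = -3 + 2*T*(16 + T))
n(N, L) = -35/2 + L/2 (n(N, L) = -3/2 + (L - 8*4)/2 = -3/2 + (L - 32)/2 = -3/2 + (-32 + L)/2 = -3/2 + (-16 + L/2) = -35/2 + L/2)
1/(n(-27, Z(-2)) + (-13*(-88) - 154)) = 1/((-35/2 + (-3 + 2*(-2)² + 32*(-2))/2) + (-13*(-88) - 154)) = 1/((-35/2 + (-3 + 2*4 - 64)/2) + (1144 - 154)) = 1/((-35/2 + (-3 + 8 - 64)/2) + 990) = 1/((-35/2 + (½)*(-59)) + 990) = 1/((-35/2 - 59/2) + 990) = 1/(-47 + 990) = 1/943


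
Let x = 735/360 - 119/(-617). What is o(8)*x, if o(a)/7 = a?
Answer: 231623/1851 ≈ 125.13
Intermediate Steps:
x = 33089/14808 (x = 735*(1/360) - 119*(-1/617) = 49/24 + 119/617 = 33089/14808 ≈ 2.2345)
o(a) = 7*a
o(8)*x = (7*8)*(33089/14808) = 56*(33089/14808) = 231623/1851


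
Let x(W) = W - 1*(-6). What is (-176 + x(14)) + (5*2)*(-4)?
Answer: -196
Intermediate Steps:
x(W) = 6 + W (x(W) = W + 6 = 6 + W)
(-176 + x(14)) + (5*2)*(-4) = (-176 + (6 + 14)) + (5*2)*(-4) = (-176 + 20) + 10*(-4) = -156 - 40 = -196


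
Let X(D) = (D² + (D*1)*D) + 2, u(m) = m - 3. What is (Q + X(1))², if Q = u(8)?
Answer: 81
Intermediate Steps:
u(m) = -3 + m
Q = 5 (Q = -3 + 8 = 5)
X(D) = 2 + 2*D² (X(D) = (D² + D*D) + 2 = (D² + D²) + 2 = 2*D² + 2 = 2 + 2*D²)
(Q + X(1))² = (5 + (2 + 2*1²))² = (5 + (2 + 2*1))² = (5 + (2 + 2))² = (5 + 4)² = 9² = 81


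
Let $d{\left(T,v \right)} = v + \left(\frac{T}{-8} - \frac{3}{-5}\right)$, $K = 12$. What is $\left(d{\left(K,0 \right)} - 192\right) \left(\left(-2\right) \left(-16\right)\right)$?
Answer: $- \frac{30864}{5} \approx -6172.8$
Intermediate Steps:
$d{\left(T,v \right)} = \frac{3}{5} + v - \frac{T}{8}$ ($d{\left(T,v \right)} = v + \left(T \left(- \frac{1}{8}\right) - - \frac{3}{5}\right) = v - \left(- \frac{3}{5} + \frac{T}{8}\right) = \frac{3}{5} + v - \frac{T}{8}$)
$\left(d{\left(K,0 \right)} - 192\right) \left(\left(-2\right) \left(-16\right)\right) = \left(\left(\frac{3}{5} + 0 - \frac{3}{2}\right) - 192\right) \left(\left(-2\right) \left(-16\right)\right) = \left(\left(\frac{3}{5} + 0 - \frac{3}{2}\right) - 192\right) 32 = \left(- \frac{9}{10} - 192\right) 32 = \left(- \frac{1929}{10}\right) 32 = - \frac{30864}{5}$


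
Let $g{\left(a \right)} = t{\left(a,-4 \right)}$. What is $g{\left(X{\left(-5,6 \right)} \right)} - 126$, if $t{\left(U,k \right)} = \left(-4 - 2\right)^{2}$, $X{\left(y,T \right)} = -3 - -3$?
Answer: $-90$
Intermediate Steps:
$X{\left(y,T \right)} = 0$ ($X{\left(y,T \right)} = -3 + 3 = 0$)
$t{\left(U,k \right)} = 36$ ($t{\left(U,k \right)} = \left(-6\right)^{2} = 36$)
$g{\left(a \right)} = 36$
$g{\left(X{\left(-5,6 \right)} \right)} - 126 = 36 - 126 = -90$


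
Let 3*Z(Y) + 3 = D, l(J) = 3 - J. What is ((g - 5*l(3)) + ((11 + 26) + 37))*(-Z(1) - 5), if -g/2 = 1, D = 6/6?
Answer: -312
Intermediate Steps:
D = 1 (D = 6*(1/6) = 1)
Z(Y) = -2/3 (Z(Y) = -1 + (1/3)*1 = -1 + 1/3 = -2/3)
g = -2 (g = -2*1 = -2)
((g - 5*l(3)) + ((11 + 26) + 37))*(-Z(1) - 5) = ((-2 - 5*(3 - 1*3)) + ((11 + 26) + 37))*(-1*(-2/3) - 5) = ((-2 - 5*(3 - 3)) + (37 + 37))*(2/3 - 5) = ((-2 - 5*0) + 74)*(-13/3) = ((-2 + 0) + 74)*(-13/3) = (-2 + 74)*(-13/3) = 72*(-13/3) = -312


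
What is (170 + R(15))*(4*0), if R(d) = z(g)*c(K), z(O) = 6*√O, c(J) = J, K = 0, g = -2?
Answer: 0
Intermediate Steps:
R(d) = 0 (R(d) = (6*√(-2))*0 = (6*(I*√2))*0 = (6*I*√2)*0 = 0)
(170 + R(15))*(4*0) = (170 + 0)*(4*0) = 170*0 = 0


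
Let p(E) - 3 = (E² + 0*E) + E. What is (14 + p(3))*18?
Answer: 522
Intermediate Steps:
p(E) = 3 + E + E² (p(E) = 3 + ((E² + 0*E) + E) = 3 + ((E² + 0) + E) = 3 + (E² + E) = 3 + (E + E²) = 3 + E + E²)
(14 + p(3))*18 = (14 + (3 + 3 + 3²))*18 = (14 + (3 + 3 + 9))*18 = (14 + 15)*18 = 29*18 = 522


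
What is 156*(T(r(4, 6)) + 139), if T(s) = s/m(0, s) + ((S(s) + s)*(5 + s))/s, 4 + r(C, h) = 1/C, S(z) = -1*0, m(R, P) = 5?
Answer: 21762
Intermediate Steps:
S(z) = 0
r(C, h) = -4 + 1/C
T(s) = 5 + 6*s/5 (T(s) = s/5 + ((0 + s)*(5 + s))/s = s*(⅕) + (s*(5 + s))/s = s/5 + (5 + s) = 5 + 6*s/5)
156*(T(r(4, 6)) + 139) = 156*((5 + 6*(-4 + 1/4)/5) + 139) = 156*((5 + 6*(-4 + ¼)/5) + 139) = 156*((5 + (6/5)*(-15/4)) + 139) = 156*((5 - 9/2) + 139) = 156*(½ + 139) = 156*(279/2) = 21762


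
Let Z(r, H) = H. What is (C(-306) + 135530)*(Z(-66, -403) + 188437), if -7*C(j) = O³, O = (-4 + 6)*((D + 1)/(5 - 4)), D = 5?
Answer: 25437830484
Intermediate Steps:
O = 12 (O = (-4 + 6)*((5 + 1)/(5 - 4)) = 2*(6/1) = 2*(6*1) = 2*6 = 12)
C(j) = -1728/7 (C(j) = -⅐*12³ = -⅐*1728 = -1728/7)
(C(-306) + 135530)*(Z(-66, -403) + 188437) = (-1728/7 + 135530)*(-403 + 188437) = (946982/7)*188034 = 25437830484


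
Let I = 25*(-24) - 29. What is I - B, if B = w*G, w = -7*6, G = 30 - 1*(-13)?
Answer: 1177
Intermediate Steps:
G = 43 (G = 30 + 13 = 43)
I = -629 (I = -600 - 29 = -629)
w = -42
B = -1806 (B = -42*43 = -1806)
I - B = -629 - 1*(-1806) = -629 + 1806 = 1177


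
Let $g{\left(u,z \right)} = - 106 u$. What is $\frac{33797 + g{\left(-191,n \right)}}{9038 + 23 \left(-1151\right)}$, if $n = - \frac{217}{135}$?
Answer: $- \frac{4913}{1585} \approx -3.0997$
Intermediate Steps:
$n = - \frac{217}{135}$ ($n = \left(-217\right) \frac{1}{135} = - \frac{217}{135} \approx -1.6074$)
$\frac{33797 + g{\left(-191,n \right)}}{9038 + 23 \left(-1151\right)} = \frac{33797 - -20246}{9038 + 23 \left(-1151\right)} = \frac{33797 + 20246}{9038 - 26473} = \frac{54043}{-17435} = 54043 \left(- \frac{1}{17435}\right) = - \frac{4913}{1585}$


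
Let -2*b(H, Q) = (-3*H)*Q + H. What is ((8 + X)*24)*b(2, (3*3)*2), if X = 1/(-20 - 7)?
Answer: 91160/9 ≈ 10129.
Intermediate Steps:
X = -1/27 (X = 1/(-27) = -1/27 ≈ -0.037037)
b(H, Q) = -H/2 + 3*H*Q/2 (b(H, Q) = -((-3*H)*Q + H)/2 = -(-3*H*Q + H)/2 = -(H - 3*H*Q)/2 = -H/2 + 3*H*Q/2)
((8 + X)*24)*b(2, (3*3)*2) = ((8 - 1/27)*24)*((1/2)*2*(-1 + 3*((3*3)*2))) = ((215/27)*24)*((1/2)*2*(-1 + 3*(9*2))) = 1720*((1/2)*2*(-1 + 3*18))/9 = 1720*((1/2)*2*(-1 + 54))/9 = 1720*((1/2)*2*53)/9 = (1720/9)*53 = 91160/9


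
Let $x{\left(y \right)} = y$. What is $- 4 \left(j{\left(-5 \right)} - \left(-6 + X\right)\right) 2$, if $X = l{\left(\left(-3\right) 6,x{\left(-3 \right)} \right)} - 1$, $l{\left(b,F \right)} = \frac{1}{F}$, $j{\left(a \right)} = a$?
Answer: $- \frac{56}{3} \approx -18.667$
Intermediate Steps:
$X = - \frac{4}{3}$ ($X = \frac{1}{-3} - 1 = - \frac{1}{3} - 1 = - \frac{4}{3} \approx -1.3333$)
$- 4 \left(j{\left(-5 \right)} - \left(-6 + X\right)\right) 2 = - 4 \left(-5 + \left(6 - - \frac{4}{3}\right)\right) 2 = - 4 \left(-5 + \left(6 + \frac{4}{3}\right)\right) 2 = - 4 \left(-5 + \frac{22}{3}\right) 2 = \left(-4\right) \frac{7}{3} \cdot 2 = \left(- \frac{28}{3}\right) 2 = - \frac{56}{3}$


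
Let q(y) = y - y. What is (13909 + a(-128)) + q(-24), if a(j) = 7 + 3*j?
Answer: 13532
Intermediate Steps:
q(y) = 0
(13909 + a(-128)) + q(-24) = (13909 + (7 + 3*(-128))) + 0 = (13909 + (7 - 384)) + 0 = (13909 - 377) + 0 = 13532 + 0 = 13532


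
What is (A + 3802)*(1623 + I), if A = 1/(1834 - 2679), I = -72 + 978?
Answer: 8124890481/845 ≈ 9.6152e+6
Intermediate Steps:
I = 906
A = -1/845 (A = 1/(-845) = -1/845 ≈ -0.0011834)
(A + 3802)*(1623 + I) = (-1/845 + 3802)*(1623 + 906) = (3212689/845)*2529 = 8124890481/845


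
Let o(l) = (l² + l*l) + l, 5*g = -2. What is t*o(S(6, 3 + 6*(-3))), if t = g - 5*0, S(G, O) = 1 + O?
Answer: -756/5 ≈ -151.20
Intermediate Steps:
g = -⅖ (g = (⅕)*(-2) = -⅖ ≈ -0.40000)
t = -⅖ (t = -⅖ - 5*0 = -⅖ + 0 = -⅖ ≈ -0.40000)
o(l) = l + 2*l² (o(l) = (l² + l²) + l = 2*l² + l = l + 2*l²)
t*o(S(6, 3 + 6*(-3))) = -2*(1 + (3 + 6*(-3)))*(1 + 2*(1 + (3 + 6*(-3))))/5 = -2*(1 + (3 - 18))*(1 + 2*(1 + (3 - 18)))/5 = -2*(1 - 15)*(1 + 2*(1 - 15))/5 = -(-28)*(1 + 2*(-14))/5 = -(-28)*(1 - 28)/5 = -(-28)*(-27)/5 = -⅖*378 = -756/5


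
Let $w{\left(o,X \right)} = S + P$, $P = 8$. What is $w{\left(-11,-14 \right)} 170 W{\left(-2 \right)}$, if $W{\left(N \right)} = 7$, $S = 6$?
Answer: $16660$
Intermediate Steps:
$w{\left(o,X \right)} = 14$ ($w{\left(o,X \right)} = 6 + 8 = 14$)
$w{\left(-11,-14 \right)} 170 W{\left(-2 \right)} = 14 \cdot 170 \cdot 7 = 2380 \cdot 7 = 16660$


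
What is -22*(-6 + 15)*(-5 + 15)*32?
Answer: -63360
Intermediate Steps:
-22*(-6 + 15)*(-5 + 15)*32 = -198*10*32 = -22*90*32 = -1980*32 = -63360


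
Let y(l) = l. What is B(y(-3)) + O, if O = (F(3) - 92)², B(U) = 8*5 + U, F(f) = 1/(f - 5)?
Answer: 34373/4 ≈ 8593.3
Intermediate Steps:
F(f) = 1/(-5 + f)
B(U) = 40 + U
O = 34225/4 (O = (1/(-5 + 3) - 92)² = (1/(-2) - 92)² = (-½ - 92)² = (-185/2)² = 34225/4 ≈ 8556.3)
B(y(-3)) + O = (40 - 3) + 34225/4 = 37 + 34225/4 = 34373/4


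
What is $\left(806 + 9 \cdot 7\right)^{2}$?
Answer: $755161$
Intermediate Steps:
$\left(806 + 9 \cdot 7\right)^{2} = \left(806 + 63\right)^{2} = 869^{2} = 755161$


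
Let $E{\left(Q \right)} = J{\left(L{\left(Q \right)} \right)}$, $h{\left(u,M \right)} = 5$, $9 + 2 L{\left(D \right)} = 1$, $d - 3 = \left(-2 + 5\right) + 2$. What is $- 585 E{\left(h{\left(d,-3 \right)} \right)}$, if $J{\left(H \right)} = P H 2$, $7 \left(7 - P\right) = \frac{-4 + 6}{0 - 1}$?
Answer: $\frac{238680}{7} \approx 34097.0$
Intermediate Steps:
$d = 8$ ($d = 3 + \left(\left(-2 + 5\right) + 2\right) = 3 + \left(3 + 2\right) = 3 + 5 = 8$)
$L{\left(D \right)} = -4$ ($L{\left(D \right)} = - \frac{9}{2} + \frac{1}{2} \cdot 1 = - \frac{9}{2} + \frac{1}{2} = -4$)
$P = \frac{51}{7}$ ($P = 7 - \frac{\left(-4 + 6\right) \frac{1}{0 - 1}}{7} = 7 - \frac{2 \frac{1}{-1}}{7} = 7 - \frac{2 \left(-1\right)}{7} = 7 - - \frac{2}{7} = 7 + \frac{2}{7} = \frac{51}{7} \approx 7.2857$)
$J{\left(H \right)} = \frac{102 H}{7}$ ($J{\left(H \right)} = \frac{51 H}{7} \cdot 2 = \frac{102 H}{7}$)
$E{\left(Q \right)} = - \frac{408}{7}$ ($E{\left(Q \right)} = \frac{102}{7} \left(-4\right) = - \frac{408}{7}$)
$- 585 E{\left(h{\left(d,-3 \right)} \right)} = \left(-585\right) \left(- \frac{408}{7}\right) = \frac{238680}{7}$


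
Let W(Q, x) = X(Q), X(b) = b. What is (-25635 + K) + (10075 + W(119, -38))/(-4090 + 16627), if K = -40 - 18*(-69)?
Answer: -102102109/4179 ≈ -24432.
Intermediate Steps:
W(Q, x) = Q
K = 1202 (K = -40 + 1242 = 1202)
(-25635 + K) + (10075 + W(119, -38))/(-4090 + 16627) = (-25635 + 1202) + (10075 + 119)/(-4090 + 16627) = -24433 + 10194/12537 = -24433 + 10194*(1/12537) = -24433 + 3398/4179 = -102102109/4179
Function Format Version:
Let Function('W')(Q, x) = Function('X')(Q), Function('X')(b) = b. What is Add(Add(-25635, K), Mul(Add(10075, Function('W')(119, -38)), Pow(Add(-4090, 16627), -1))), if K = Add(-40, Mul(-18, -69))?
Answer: Rational(-102102109, 4179) ≈ -24432.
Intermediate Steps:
Function('W')(Q, x) = Q
K = 1202 (K = Add(-40, 1242) = 1202)
Add(Add(-25635, K), Mul(Add(10075, Function('W')(119, -38)), Pow(Add(-4090, 16627), -1))) = Add(Add(-25635, 1202), Mul(Add(10075, 119), Pow(Add(-4090, 16627), -1))) = Add(-24433, Mul(10194, Pow(12537, -1))) = Add(-24433, Mul(10194, Rational(1, 12537))) = Add(-24433, Rational(3398, 4179)) = Rational(-102102109, 4179)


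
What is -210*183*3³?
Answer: -1037610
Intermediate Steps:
-210*183*3³ = -38430*27 = -1037610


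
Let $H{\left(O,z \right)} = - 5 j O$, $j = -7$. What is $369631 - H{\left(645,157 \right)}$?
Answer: $347056$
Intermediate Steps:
$H{\left(O,z \right)} = 35 O$ ($H{\left(O,z \right)} = \left(-5\right) \left(-7\right) O = 35 O$)
$369631 - H{\left(645,157 \right)} = 369631 - 35 \cdot 645 = 369631 - 22575 = 347056$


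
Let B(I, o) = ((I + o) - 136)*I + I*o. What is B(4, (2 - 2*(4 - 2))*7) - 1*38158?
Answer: -38798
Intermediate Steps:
B(I, o) = I*o + I*(-136 + I + o) (B(I, o) = (-136 + I + o)*I + I*o = I*(-136 + I + o) + I*o = I*o + I*(-136 + I + o))
B(4, (2 - 2*(4 - 2))*7) - 1*38158 = 4*(-136 + 4 + 2*((2 - 2*(4 - 2))*7)) - 1*38158 = 4*(-136 + 4 + 2*((2 - 2*2)*7)) - 38158 = 4*(-136 + 4 + 2*((2 - 4)*7)) - 38158 = 4*(-136 + 4 + 2*(-2*7)) - 38158 = 4*(-136 + 4 + 2*(-14)) - 38158 = 4*(-136 + 4 - 28) - 38158 = 4*(-160) - 38158 = -640 - 38158 = -38798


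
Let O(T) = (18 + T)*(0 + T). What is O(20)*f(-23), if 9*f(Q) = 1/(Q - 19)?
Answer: -380/189 ≈ -2.0106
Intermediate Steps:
f(Q) = 1/(9*(-19 + Q)) (f(Q) = 1/(9*(Q - 19)) = 1/(9*(-19 + Q)))
O(T) = T*(18 + T) (O(T) = (18 + T)*T = T*(18 + T))
O(20)*f(-23) = (20*(18 + 20))*(1/(9*(-19 - 23))) = (20*38)*((1/9)/(-42)) = 760*((1/9)*(-1/42)) = 760*(-1/378) = -380/189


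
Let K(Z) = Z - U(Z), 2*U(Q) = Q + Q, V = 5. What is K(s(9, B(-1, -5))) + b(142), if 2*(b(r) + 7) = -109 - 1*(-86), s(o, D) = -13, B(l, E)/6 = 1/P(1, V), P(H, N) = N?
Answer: -37/2 ≈ -18.500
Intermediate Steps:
U(Q) = Q (U(Q) = (Q + Q)/2 = (2*Q)/2 = Q)
B(l, E) = 6/5
K(Z) = 0 (K(Z) = Z - Z = 0)
b(r) = -37/2 (b(r) = -7 + (-109 - 1*(-86))/2 = -7 + (-109 + 86)/2 = -7 + (½)*(-23) = -7 - 23/2 = -37/2)
K(s(9, B(-1, -5))) + b(142) = 0 - 37/2 = -37/2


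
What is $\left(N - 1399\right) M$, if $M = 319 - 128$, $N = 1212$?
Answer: $-35717$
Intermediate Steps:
$M = 191$ ($M = 319 - 128 = 191$)
$\left(N - 1399\right) M = \left(1212 - 1399\right) 191 = \left(-187\right) 191 = -35717$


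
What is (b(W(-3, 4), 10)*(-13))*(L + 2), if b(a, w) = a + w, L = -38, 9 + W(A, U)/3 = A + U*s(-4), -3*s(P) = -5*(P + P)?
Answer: -87048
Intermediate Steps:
s(P) = 10*P/3 (s(P) = -(-5)*(P + P)/3 = -(-5)*2*P/3 = -(-10)*P/3 = 10*P/3)
W(A, U) = -27 - 40*U + 3*A (W(A, U) = -27 + 3*(A + U*((10/3)*(-4))) = -27 + 3*(A + U*(-40/3)) = -27 + 3*(A - 40*U/3) = -27 + (-40*U + 3*A) = -27 - 40*U + 3*A)
(b(W(-3, 4), 10)*(-13))*(L + 2) = (((-27 - 40*4 + 3*(-3)) + 10)*(-13))*(-38 + 2) = (((-27 - 160 - 9) + 10)*(-13))*(-36) = ((-196 + 10)*(-13))*(-36) = -186*(-13)*(-36) = 2418*(-36) = -87048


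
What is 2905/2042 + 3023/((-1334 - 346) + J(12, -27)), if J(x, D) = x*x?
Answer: -855443/1568256 ≈ -0.54547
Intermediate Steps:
J(x, D) = x²
2905/2042 + 3023/((-1334 - 346) + J(12, -27)) = 2905/2042 + 3023/((-1334 - 346) + 12²) = 2905*(1/2042) + 3023/(-1680 + 144) = 2905/2042 + 3023/(-1536) = 2905/2042 + 3023*(-1/1536) = 2905/2042 - 3023/1536 = -855443/1568256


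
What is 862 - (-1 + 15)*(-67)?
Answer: 1800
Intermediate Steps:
862 - (-1 + 15)*(-67) = 862 - 14*(-67) = 862 - 1*(-938) = 862 + 938 = 1800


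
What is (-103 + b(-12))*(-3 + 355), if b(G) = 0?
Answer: -36256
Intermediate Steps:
(-103 + b(-12))*(-3 + 355) = (-103 + 0)*(-3 + 355) = -103*352 = -36256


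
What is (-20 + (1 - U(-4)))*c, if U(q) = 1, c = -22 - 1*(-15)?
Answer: 140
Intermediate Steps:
c = -7 (c = -22 + 15 = -7)
(-20 + (1 - U(-4)))*c = (-20 + (1 - 1*1))*(-7) = (-20 + (1 - 1))*(-7) = (-20 + 0)*(-7) = -20*(-7) = 140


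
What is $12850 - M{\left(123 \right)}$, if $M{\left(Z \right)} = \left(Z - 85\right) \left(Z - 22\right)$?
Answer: $9012$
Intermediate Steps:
$M{\left(Z \right)} = \left(-85 + Z\right) \left(-22 + Z\right)$
$12850 - M{\left(123 \right)} = 12850 - \left(1870 + 123^{2} - 13161\right) = 12850 - \left(1870 + 15129 - 13161\right) = 12850 - 3838 = 9012$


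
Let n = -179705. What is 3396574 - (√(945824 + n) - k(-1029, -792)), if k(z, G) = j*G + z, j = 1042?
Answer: 2570281 - √766119 ≈ 2.5694e+6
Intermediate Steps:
k(z, G) = z + 1042*G (k(z, G) = 1042*G + z = z + 1042*G)
3396574 - (√(945824 + n) - k(-1029, -792)) = 3396574 - (√(945824 - 179705) - (-1029 + 1042*(-792))) = 3396574 - (√766119 - (-1029 - 825264)) = 3396574 - (√766119 - 1*(-826293)) = 3396574 - (√766119 + 826293) = 3396574 - (826293 + √766119) = 3396574 + (-826293 - √766119) = 2570281 - √766119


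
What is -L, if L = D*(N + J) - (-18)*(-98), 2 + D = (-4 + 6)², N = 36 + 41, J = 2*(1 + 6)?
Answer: 1582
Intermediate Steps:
J = 14 (J = 2*7 = 14)
N = 77
D = 2 (D = -2 + (-4 + 6)² = -2 + 2² = -2 + 4 = 2)
L = -1582 (L = 2*(77 + 14) - (-18)*(-98) = 2*91 - 1*1764 = 182 - 1764 = -1582)
-L = -1*(-1582) = 1582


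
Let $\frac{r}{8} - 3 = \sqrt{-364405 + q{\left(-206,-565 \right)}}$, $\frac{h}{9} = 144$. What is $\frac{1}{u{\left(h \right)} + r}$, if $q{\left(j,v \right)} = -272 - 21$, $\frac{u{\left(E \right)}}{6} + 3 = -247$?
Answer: $- \frac{41}{708868} - \frac{i \sqrt{40522}}{1063302} \approx -5.7839 \cdot 10^{-5} - 0.00018932 i$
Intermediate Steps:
$h = 1296$ ($h = 9 \cdot 144 = 1296$)
$u{\left(E \right)} = -1500$ ($u{\left(E \right)} = -18 + 6 \left(-247\right) = -18 - 1482 = -1500$)
$q{\left(j,v \right)} = -293$
$r = 24 + 24 i \sqrt{40522}$ ($r = 24 + 8 \sqrt{-364405 - 293} = 24 + 8 \sqrt{-364698} = 24 + 8 \cdot 3 i \sqrt{40522} = 24 + 24 i \sqrt{40522} \approx 24.0 + 4831.2 i$)
$\frac{1}{u{\left(h \right)} + r} = \frac{1}{-1500 + \left(24 + 24 i \sqrt{40522}\right)} = \frac{1}{-1476 + 24 i \sqrt{40522}}$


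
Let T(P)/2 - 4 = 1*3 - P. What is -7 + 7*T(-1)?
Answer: 105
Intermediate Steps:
T(P) = 14 - 2*P (T(P) = 8 + 2*(1*3 - P) = 8 + 2*(3 - P) = 8 + (6 - 2*P) = 14 - 2*P)
-7 + 7*T(-1) = -7 + 7*(14 - 2*(-1)) = -7 + 7*(14 + 2) = -7 + 7*16 = -7 + 112 = 105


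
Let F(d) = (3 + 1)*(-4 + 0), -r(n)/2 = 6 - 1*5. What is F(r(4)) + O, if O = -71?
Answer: -87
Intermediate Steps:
r(n) = -2 (r(n) = -2*(6 - 1*5) = -2*(6 - 5) = -2*1 = -2)
F(d) = -16 (F(d) = 4*(-4) = -16)
F(r(4)) + O = -16 - 71 = -87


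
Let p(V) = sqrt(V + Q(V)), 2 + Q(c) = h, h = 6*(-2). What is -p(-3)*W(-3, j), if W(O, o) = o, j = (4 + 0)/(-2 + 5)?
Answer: -4*I*sqrt(17)/3 ≈ -5.4975*I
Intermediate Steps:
h = -12
Q(c) = -14 (Q(c) = -2 - 12 = -14)
j = 4/3 ≈ 1.3333
p(V) = sqrt(-14 + V) (p(V) = sqrt(V - 14) = sqrt(-14 + V))
-p(-3)*W(-3, j) = -sqrt(-14 - 3)*4/3 = -sqrt(-17)*4/3 = -I*sqrt(17)*4/3 = -4*I*sqrt(17)/3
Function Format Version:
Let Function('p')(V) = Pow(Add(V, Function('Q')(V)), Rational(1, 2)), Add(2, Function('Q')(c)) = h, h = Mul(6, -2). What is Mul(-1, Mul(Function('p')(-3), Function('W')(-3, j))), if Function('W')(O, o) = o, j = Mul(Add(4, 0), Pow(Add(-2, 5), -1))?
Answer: Mul(Rational(-4, 3), I, Pow(17, Rational(1, 2))) ≈ Mul(-5.4975, I)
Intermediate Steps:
h = -12
Function('Q')(c) = -14 (Function('Q')(c) = Add(-2, -12) = -14)
j = Rational(4, 3) (j = Mul(4, Pow(3, -1)) = Mul(4, Rational(1, 3)) = Rational(4, 3) ≈ 1.3333)
Function('p')(V) = Pow(Add(-14, V), Rational(1, 2)) (Function('p')(V) = Pow(Add(V, -14), Rational(1, 2)) = Pow(Add(-14, V), Rational(1, 2)))
Mul(-1, Mul(Function('p')(-3), Function('W')(-3, j))) = Mul(-1, Mul(Pow(Add(-14, -3), Rational(1, 2)), Rational(4, 3))) = Mul(-1, Mul(Pow(-17, Rational(1, 2)), Rational(4, 3))) = Mul(-1, Mul(Mul(I, Pow(17, Rational(1, 2))), Rational(4, 3))) = Mul(-1, Mul(Rational(4, 3), I, Pow(17, Rational(1, 2)))) = Mul(Rational(-4, 3), I, Pow(17, Rational(1, 2)))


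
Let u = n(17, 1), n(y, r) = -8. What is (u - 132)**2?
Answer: 19600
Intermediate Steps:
u = -8
(u - 132)**2 = (-8 - 132)**2 = (-140)**2 = 19600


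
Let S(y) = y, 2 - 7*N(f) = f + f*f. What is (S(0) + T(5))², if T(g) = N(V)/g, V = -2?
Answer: 0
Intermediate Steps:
N(f) = 2/7 - f/7 - f²/7 (N(f) = 2/7 - (f + f*f)/7 = 2/7 - (f + f²)/7 = 2/7 + (-f/7 - f²/7) = 2/7 - f/7 - f²/7)
T(g) = 0 (T(g) = (2/7 - ⅐*(-2) - ⅐*(-2)²)/g = (2/7 + 2/7 - ⅐*4)/g = (2/7 + 2/7 - 4/7)/g = 0/g = 0)
(S(0) + T(5))² = (0 + 0)² = 0² = 0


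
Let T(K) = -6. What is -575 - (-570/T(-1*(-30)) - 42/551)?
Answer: -369128/551 ≈ -669.92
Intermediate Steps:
-575 - (-570/T(-1*(-30)) - 42/551) = -575 - (-570/(-6) - 42/551) = -575 - (-570*(-⅙) - 42*1/551) = -575 - (95 - 42/551) = -575 - 1*52303/551 = -575 - 52303/551 = -369128/551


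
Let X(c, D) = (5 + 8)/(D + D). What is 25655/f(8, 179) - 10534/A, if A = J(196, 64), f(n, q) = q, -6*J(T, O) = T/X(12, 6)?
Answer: 17284689/35084 ≈ 492.67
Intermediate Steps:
X(c, D) = 13/(2*D) (X(c, D) = 13/((2*D)) = 13*(1/(2*D)) = 13/(2*D))
J(T, O) = -2*T/13 (J(T, O) = -T/(6*((13/2)/6)) = -T/(6*((13/2)*(⅙))) = -T/(6*13/12) = -T*12/(6*13) = -2*T/13)
A = -392/13 (A = -2/13*196 = -392/13 ≈ -30.154)
25655/f(8, 179) - 10534/A = 25655/179 - 10534/(-392/13) = 25655*(1/179) - 10534*(-13/392) = 25655/179 + 68471/196 = 17284689/35084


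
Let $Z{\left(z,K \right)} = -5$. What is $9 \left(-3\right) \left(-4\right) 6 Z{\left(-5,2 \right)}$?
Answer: $-3240$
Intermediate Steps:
$9 \left(-3\right) \left(-4\right) 6 Z{\left(-5,2 \right)} = 9 \left(-3\right) \left(-4\right) 6 \left(-5\right) = 9 \cdot 12 \cdot 6 \left(-5\right) = 9 \cdot 72 \left(-5\right) = 648 \left(-5\right) = -3240$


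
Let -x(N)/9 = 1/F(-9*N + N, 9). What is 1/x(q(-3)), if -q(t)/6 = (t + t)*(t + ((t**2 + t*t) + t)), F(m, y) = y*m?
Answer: 3456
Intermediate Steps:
F(m, y) = m*y
q(t) = -12*t*(2*t + 2*t**2) (q(t) = -6*(t + t)*(t + ((t**2 + t*t) + t)) = -6*2*t*(t + ((t**2 + t**2) + t)) = -6*2*t*(t + (2*t**2 + t)) = -6*2*t*(t + (t + 2*t**2)) = -6*2*t*(2*t + 2*t**2) = -12*t*(2*t + 2*t**2))
x(N) = 1/(8*N) (x(N) = -9*1/(9*(-9*N + N)) = -9*(-1/(72*N)) = -(-1)/(8*N) = 1/(8*N))
1/x(q(-3)) = 1/(1/(8*((24*(-3)**2*(-1 - 1*(-3)))))) = 1/(1/(8*((24*9*(-1 + 3))))) = 1/(1/(8*((24*9*2)))) = 1/((1/8)/432) = 1/((1/8)*(1/432)) = 1/(1/3456) = 3456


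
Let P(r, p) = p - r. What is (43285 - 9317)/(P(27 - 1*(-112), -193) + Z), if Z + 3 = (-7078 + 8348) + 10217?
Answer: 2123/697 ≈ 3.0459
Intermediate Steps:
Z = 11484 (Z = -3 + ((-7078 + 8348) + 10217) = -3 + (1270 + 10217) = -3 + 11487 = 11484)
(43285 - 9317)/(P(27 - 1*(-112), -193) + Z) = (43285 - 9317)/((-193 - (27 - 1*(-112))) + 11484) = 33968/((-193 - (27 + 112)) + 11484) = 33968/((-193 - 1*139) + 11484) = 33968/((-193 - 139) + 11484) = 33968/(-332 + 11484) = 33968/11152 = 33968*(1/11152) = 2123/697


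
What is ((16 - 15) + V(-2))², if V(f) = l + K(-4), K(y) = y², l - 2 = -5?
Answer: 196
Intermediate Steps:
l = -3 (l = 2 - 5 = -3)
V(f) = 13 (V(f) = -3 + (-4)² = -3 + 16 = 13)
((16 - 15) + V(-2))² = ((16 - 15) + 13)² = (1 + 13)² = 14² = 196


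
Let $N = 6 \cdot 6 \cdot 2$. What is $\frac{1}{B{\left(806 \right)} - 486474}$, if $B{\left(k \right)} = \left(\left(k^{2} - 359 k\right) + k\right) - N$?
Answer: $- \frac{1}{125458} \approx -7.9708 \cdot 10^{-6}$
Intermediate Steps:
$N = 72$ ($N = 36 \cdot 2 = 72$)
$B{\left(k \right)} = -72 + k^{2} - 358 k$ ($B{\left(k \right)} = \left(\left(k^{2} - 359 k\right) + k\right) - 72 = \left(k^{2} - 358 k\right) - 72 = -72 + k^{2} - 358 k$)
$\frac{1}{B{\left(806 \right)} - 486474} = \frac{1}{\left(-72 + 806^{2} - 288548\right) - 486474} = \frac{1}{\left(-72 + 649636 - 288548\right) - 486474} = \frac{1}{361016 - 486474} = \frac{1}{-125458} = - \frac{1}{125458}$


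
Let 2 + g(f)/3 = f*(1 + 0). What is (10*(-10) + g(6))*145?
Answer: -12760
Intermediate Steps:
g(f) = -6 + 3*f (g(f) = -6 + 3*(f*(1 + 0)) = -6 + 3*(f*1) = -6 + 3*f)
(10*(-10) + g(6))*145 = (10*(-10) + (-6 + 3*6))*145 = (-100 + (-6 + 18))*145 = (-100 + 12)*145 = -88*145 = -12760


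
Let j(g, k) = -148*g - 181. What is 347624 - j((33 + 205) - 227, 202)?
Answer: 349433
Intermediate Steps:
j(g, k) = -181 - 148*g
347624 - j((33 + 205) - 227, 202) = 347624 - (-181 - 148*((33 + 205) - 227)) = 347624 - (-181 - 148*(238 - 227)) = 347624 - (-181 - 148*11) = 347624 - (-181 - 1628) = 347624 - 1*(-1809) = 347624 + 1809 = 349433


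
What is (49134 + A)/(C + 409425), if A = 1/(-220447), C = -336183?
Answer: 10831442897/16145979174 ≈ 0.67085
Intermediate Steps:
A = -1/220447 ≈ -4.5362e-6
(49134 + A)/(C + 409425) = (49134 - 1/220447)/(-336183 + 409425) = (10831442897/220447)/73242 = (10831442897/220447)*(1/73242) = 10831442897/16145979174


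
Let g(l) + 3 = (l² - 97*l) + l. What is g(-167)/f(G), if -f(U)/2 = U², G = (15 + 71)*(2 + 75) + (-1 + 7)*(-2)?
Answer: -21959/43692100 ≈ -0.00050259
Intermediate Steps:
g(l) = -3 + l² - 96*l (g(l) = -3 + ((l² - 97*l) + l) = -3 + (l² - 96*l) = -3 + l² - 96*l)
G = 6610 (G = 86*77 + 6*(-2) = 6622 - 12 = 6610)
f(U) = -2*U²
g(-167)/f(G) = (-3 + (-167)² - 96*(-167))/((-2*6610²)) = (-3 + 27889 + 16032)/((-2*43692100)) = 43918/(-87384200) = 43918*(-1/87384200) = -21959/43692100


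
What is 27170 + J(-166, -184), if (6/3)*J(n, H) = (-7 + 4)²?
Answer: 54349/2 ≈ 27175.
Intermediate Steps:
J(n, H) = 9/2 (J(n, H) = (-7 + 4)²/2 = (½)*(-3)² = (½)*9 = 9/2)
27170 + J(-166, -184) = 27170 + 9/2 = 54349/2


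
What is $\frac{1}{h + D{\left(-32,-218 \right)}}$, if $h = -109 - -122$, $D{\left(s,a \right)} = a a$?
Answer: $\frac{1}{47537} \approx 2.1036 \cdot 10^{-5}$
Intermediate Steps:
$D{\left(s,a \right)} = a^{2}$
$h = 13$ ($h = -109 + 122 = 13$)
$\frac{1}{h + D{\left(-32,-218 \right)}} = \frac{1}{13 + \left(-218\right)^{2}} = \frac{1}{13 + 47524} = \frac{1}{47537}$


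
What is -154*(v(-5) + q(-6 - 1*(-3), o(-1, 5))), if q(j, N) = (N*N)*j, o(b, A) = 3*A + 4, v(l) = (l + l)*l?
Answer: 159082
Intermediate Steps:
v(l) = 2*l**2 (v(l) = (2*l)*l = 2*l**2)
o(b, A) = 4 + 3*A
q(j, N) = j*N**2 (q(j, N) = N**2*j = j*N**2)
-154*(v(-5) + q(-6 - 1*(-3), o(-1, 5))) = -154*(2*(-5)**2 + (-6 - 1*(-3))*(4 + 3*5)**2) = -154*(2*25 + (-6 + 3)*(4 + 15)**2) = -154*(50 - 3*19**2) = -154*(50 - 3*361) = -154*(50 - 1083) = -154*(-1033) = 159082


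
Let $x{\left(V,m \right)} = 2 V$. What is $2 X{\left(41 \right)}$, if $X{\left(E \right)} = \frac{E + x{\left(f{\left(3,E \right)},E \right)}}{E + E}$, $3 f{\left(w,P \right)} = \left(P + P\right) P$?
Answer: $\frac{167}{3} \approx 55.667$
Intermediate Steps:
$f{\left(w,P \right)} = \frac{2 P^{2}}{3}$ ($f{\left(w,P \right)} = \frac{\left(P + P\right) P}{3} = \frac{2 P P}{3} = \frac{2 P^{2}}{3}$)
$X{\left(E \right)} = \frac{E + \frac{4 E^{2}}{3}}{2 E}$ ($X{\left(E \right)} = \frac{E + 2 \frac{2 E^{2}}{3}}{E + E} = \frac{E + \frac{4 E^{2}}{3}}{2 E}$)
$2 X{\left(41 \right)} = 2 \left(\frac{1}{2} + \frac{2}{3} \cdot 41\right) = 2 \left(\frac{1}{2} + \frac{82}{3}\right) = 2 \cdot \frac{167}{6} = \frac{167}{3}$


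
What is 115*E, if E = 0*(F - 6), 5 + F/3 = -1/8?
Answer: 0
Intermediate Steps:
F = -123/8 (F = -15 + 3*(-1/8) = -15 + 3*(-1*⅛) = -15 + 3*(-⅛) = -15 - 3/8 = -123/8 ≈ -15.375)
E = 0 (E = 0*(-123/8 - 6) = 0*(-171/8) = 0)
115*E = 115*0 = 0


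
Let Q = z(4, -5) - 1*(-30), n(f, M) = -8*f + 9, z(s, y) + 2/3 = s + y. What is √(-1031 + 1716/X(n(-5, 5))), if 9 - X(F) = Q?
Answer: I*√941717/29 ≈ 33.463*I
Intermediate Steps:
z(s, y) = -⅔ + s + y (z(s, y) = -⅔ + (s + y) = -⅔ + s + y)
n(f, M) = 9 - 8*f
Q = 85/3 (Q = (-⅔ + 4 - 5) - 1*(-30) = -5/3 + 30 = 85/3 ≈ 28.333)
X(F) = -58/3 (X(F) = 9 - 1*85/3 = 9 - 85/3 = -58/3)
√(-1031 + 1716/X(n(-5, 5))) = √(-1031 + 1716/(-58/3)) = √(-1031 + 1716*(-3/58)) = √(-1031 - 2574/29) = √(-32473/29) = I*√941717/29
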